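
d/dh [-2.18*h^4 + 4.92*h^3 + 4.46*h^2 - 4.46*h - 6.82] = -8.72*h^3 + 14.76*h^2 + 8.92*h - 4.46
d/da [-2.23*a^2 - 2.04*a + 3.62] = -4.46*a - 2.04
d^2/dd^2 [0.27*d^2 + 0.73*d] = 0.540000000000000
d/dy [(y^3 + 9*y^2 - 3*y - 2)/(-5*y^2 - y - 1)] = (-5*y^4 - 2*y^3 - 27*y^2 - 38*y + 1)/(25*y^4 + 10*y^3 + 11*y^2 + 2*y + 1)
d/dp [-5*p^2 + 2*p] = 2 - 10*p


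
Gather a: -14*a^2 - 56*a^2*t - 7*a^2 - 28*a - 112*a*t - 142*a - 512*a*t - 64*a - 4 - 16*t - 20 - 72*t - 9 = a^2*(-56*t - 21) + a*(-624*t - 234) - 88*t - 33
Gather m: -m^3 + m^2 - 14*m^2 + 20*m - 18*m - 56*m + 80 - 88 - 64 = -m^3 - 13*m^2 - 54*m - 72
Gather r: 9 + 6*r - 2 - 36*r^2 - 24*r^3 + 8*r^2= -24*r^3 - 28*r^2 + 6*r + 7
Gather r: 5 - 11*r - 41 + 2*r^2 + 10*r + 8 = 2*r^2 - r - 28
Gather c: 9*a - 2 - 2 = 9*a - 4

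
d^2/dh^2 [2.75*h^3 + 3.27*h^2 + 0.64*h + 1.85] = 16.5*h + 6.54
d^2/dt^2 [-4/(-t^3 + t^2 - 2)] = 8*(t^2*(3*t - 2)^2 + (1 - 3*t)*(t^3 - t^2 + 2))/(t^3 - t^2 + 2)^3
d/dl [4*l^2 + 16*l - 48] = 8*l + 16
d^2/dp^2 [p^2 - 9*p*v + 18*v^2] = 2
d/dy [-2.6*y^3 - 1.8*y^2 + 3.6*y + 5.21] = -7.8*y^2 - 3.6*y + 3.6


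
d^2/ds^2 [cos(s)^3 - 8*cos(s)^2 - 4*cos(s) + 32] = 13*cos(s)/4 + 16*cos(2*s) - 9*cos(3*s)/4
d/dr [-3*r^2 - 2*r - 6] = -6*r - 2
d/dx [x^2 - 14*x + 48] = 2*x - 14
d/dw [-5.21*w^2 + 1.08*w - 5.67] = 1.08 - 10.42*w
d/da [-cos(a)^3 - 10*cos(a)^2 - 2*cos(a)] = (3*cos(a)^2 + 20*cos(a) + 2)*sin(a)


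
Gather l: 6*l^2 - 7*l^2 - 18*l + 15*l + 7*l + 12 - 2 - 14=-l^2 + 4*l - 4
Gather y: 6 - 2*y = 6 - 2*y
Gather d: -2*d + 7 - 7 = -2*d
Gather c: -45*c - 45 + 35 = -45*c - 10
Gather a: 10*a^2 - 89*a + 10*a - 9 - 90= 10*a^2 - 79*a - 99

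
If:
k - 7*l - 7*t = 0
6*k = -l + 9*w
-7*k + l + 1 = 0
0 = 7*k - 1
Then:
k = 1/7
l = 0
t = 1/49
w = 2/21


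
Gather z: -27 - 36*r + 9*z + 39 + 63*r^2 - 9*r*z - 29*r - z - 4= 63*r^2 - 65*r + z*(8 - 9*r) + 8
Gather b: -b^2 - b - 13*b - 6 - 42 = -b^2 - 14*b - 48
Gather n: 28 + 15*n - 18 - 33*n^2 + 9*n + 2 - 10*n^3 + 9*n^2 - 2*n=-10*n^3 - 24*n^2 + 22*n + 12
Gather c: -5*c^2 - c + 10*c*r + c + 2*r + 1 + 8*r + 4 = -5*c^2 + 10*c*r + 10*r + 5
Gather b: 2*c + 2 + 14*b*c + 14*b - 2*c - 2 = b*(14*c + 14)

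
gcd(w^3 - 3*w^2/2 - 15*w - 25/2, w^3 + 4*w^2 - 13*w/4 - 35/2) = w + 5/2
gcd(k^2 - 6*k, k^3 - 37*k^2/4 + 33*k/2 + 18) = k - 6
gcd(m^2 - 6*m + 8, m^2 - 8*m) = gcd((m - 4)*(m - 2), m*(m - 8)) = 1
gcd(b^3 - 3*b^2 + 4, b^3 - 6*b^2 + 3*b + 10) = b^2 - b - 2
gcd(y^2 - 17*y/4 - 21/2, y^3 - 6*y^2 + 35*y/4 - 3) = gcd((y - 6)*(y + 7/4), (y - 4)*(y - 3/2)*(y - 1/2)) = 1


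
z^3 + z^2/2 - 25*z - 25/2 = (z - 5)*(z + 1/2)*(z + 5)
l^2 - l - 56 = (l - 8)*(l + 7)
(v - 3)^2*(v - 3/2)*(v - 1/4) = v^4 - 31*v^3/4 + 159*v^2/8 - 18*v + 27/8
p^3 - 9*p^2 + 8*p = p*(p - 8)*(p - 1)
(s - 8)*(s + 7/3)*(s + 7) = s^3 + 4*s^2/3 - 175*s/3 - 392/3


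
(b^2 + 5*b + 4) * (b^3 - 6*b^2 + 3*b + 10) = b^5 - b^4 - 23*b^3 + b^2 + 62*b + 40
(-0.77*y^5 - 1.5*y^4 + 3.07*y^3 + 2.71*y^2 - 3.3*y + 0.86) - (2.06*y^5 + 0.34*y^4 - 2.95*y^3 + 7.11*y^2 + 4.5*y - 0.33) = -2.83*y^5 - 1.84*y^4 + 6.02*y^3 - 4.4*y^2 - 7.8*y + 1.19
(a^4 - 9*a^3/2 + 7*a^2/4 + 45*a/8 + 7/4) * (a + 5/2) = a^5 - 2*a^4 - 19*a^3/2 + 10*a^2 + 253*a/16 + 35/8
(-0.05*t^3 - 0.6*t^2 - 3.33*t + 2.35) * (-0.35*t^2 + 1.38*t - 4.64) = 0.0175*t^5 + 0.141*t^4 + 0.5695*t^3 - 2.6339*t^2 + 18.6942*t - 10.904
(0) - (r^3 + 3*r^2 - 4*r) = -r^3 - 3*r^2 + 4*r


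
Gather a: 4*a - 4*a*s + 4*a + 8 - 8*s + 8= a*(8 - 4*s) - 8*s + 16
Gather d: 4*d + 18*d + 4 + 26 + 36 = 22*d + 66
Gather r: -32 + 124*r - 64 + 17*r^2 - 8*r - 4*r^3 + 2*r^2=-4*r^3 + 19*r^2 + 116*r - 96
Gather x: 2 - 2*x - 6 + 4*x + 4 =2*x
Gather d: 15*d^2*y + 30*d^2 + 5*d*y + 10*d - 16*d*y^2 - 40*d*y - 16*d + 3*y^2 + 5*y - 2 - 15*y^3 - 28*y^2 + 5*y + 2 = d^2*(15*y + 30) + d*(-16*y^2 - 35*y - 6) - 15*y^3 - 25*y^2 + 10*y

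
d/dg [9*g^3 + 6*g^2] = 3*g*(9*g + 4)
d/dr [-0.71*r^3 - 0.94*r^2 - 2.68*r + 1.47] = -2.13*r^2 - 1.88*r - 2.68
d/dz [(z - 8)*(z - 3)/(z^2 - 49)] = (11*z^2 - 146*z + 539)/(z^4 - 98*z^2 + 2401)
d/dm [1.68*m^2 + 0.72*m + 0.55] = 3.36*m + 0.72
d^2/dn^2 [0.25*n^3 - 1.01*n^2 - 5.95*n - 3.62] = 1.5*n - 2.02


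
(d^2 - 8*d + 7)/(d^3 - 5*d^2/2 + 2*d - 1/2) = 2*(d - 7)/(2*d^2 - 3*d + 1)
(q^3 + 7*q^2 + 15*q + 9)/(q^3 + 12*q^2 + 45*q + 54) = (q + 1)/(q + 6)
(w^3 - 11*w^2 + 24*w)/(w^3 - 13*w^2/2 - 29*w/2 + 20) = 2*w*(w - 3)/(2*w^2 + 3*w - 5)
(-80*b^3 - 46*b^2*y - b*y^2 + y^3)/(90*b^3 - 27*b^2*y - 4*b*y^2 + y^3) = (-16*b^2 - 6*b*y + y^2)/(18*b^2 - 9*b*y + y^2)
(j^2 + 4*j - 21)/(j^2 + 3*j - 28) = (j - 3)/(j - 4)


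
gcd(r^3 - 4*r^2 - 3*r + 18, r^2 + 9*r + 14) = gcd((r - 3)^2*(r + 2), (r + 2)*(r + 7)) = r + 2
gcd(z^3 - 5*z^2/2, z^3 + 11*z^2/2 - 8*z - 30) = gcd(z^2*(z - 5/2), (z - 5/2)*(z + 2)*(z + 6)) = z - 5/2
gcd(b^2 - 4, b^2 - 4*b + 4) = b - 2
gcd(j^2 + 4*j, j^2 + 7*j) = j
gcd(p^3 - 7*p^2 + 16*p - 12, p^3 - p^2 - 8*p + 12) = p^2 - 4*p + 4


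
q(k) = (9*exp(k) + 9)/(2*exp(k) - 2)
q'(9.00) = 0.00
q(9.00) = 4.50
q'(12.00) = 0.00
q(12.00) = 4.50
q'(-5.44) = -0.04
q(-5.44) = -4.54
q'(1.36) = -4.18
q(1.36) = 7.61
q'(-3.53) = -0.28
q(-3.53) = -4.77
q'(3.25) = -0.38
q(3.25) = 4.86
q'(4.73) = -0.08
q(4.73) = 4.58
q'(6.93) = -0.01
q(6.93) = 4.51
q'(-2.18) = -1.29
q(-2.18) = -5.65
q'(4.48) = -0.10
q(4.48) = 4.60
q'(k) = 9*exp(k)/(2*exp(k) - 2) - 2*(9*exp(k) + 9)*exp(k)/(2*exp(k) - 2)^2 = -9/(4*sinh(k/2)^2)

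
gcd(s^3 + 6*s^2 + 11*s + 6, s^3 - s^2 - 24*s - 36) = s^2 + 5*s + 6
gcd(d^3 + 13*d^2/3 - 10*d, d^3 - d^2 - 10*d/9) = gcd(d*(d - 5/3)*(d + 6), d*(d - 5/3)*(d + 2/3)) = d^2 - 5*d/3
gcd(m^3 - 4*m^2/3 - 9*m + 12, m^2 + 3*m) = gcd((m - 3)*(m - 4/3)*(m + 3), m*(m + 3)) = m + 3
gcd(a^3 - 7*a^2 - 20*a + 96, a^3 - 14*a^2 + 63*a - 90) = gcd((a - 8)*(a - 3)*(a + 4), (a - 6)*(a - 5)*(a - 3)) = a - 3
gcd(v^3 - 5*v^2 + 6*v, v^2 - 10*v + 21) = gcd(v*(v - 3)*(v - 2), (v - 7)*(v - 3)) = v - 3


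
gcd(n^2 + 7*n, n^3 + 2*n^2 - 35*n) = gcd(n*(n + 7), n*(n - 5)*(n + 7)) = n^2 + 7*n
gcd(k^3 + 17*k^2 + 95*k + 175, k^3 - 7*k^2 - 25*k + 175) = k + 5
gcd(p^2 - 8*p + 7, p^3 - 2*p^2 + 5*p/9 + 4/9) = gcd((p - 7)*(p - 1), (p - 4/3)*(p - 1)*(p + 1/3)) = p - 1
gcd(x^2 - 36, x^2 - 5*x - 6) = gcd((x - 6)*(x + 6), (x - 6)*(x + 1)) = x - 6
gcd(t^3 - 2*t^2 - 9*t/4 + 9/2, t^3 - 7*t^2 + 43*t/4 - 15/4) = t - 3/2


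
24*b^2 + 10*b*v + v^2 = (4*b + v)*(6*b + v)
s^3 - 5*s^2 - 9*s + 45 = (s - 5)*(s - 3)*(s + 3)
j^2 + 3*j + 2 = (j + 1)*(j + 2)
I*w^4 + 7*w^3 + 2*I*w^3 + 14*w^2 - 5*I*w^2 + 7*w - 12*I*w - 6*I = (w + 1)^2*(w - 6*I)*(I*w + 1)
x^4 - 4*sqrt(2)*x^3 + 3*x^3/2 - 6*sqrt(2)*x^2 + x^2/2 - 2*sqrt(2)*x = x*(x - 4*sqrt(2))*(sqrt(2)*x/2 + sqrt(2)/2)*(sqrt(2)*x + sqrt(2)/2)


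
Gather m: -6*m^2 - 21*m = -6*m^2 - 21*m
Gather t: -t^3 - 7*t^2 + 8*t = -t^3 - 7*t^2 + 8*t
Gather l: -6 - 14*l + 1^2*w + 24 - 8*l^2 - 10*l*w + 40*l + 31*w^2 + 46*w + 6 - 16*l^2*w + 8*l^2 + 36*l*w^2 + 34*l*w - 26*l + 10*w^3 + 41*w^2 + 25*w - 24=-16*l^2*w + l*(36*w^2 + 24*w) + 10*w^3 + 72*w^2 + 72*w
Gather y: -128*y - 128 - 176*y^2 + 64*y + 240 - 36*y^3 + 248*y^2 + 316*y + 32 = -36*y^3 + 72*y^2 + 252*y + 144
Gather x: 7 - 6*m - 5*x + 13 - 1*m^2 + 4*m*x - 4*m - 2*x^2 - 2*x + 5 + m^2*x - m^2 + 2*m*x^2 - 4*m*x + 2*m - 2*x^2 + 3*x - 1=-2*m^2 - 8*m + x^2*(2*m - 4) + x*(m^2 - 4) + 24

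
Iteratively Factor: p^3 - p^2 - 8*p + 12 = (p - 2)*(p^2 + p - 6) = (p - 2)^2*(p + 3)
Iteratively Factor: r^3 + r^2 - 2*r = (r - 1)*(r^2 + 2*r) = (r - 1)*(r + 2)*(r)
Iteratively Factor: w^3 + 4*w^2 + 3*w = (w + 3)*(w^2 + w) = w*(w + 3)*(w + 1)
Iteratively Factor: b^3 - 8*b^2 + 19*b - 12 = (b - 4)*(b^2 - 4*b + 3) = (b - 4)*(b - 3)*(b - 1)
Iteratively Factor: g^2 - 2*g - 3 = (g + 1)*(g - 3)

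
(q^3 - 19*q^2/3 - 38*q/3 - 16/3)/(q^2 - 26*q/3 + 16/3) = (3*q^2 + 5*q + 2)/(3*q - 2)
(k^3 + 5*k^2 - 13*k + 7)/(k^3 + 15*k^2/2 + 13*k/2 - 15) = 2*(k^2 + 6*k - 7)/(2*k^2 + 17*k + 30)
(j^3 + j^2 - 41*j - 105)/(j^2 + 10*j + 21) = (j^2 - 2*j - 35)/(j + 7)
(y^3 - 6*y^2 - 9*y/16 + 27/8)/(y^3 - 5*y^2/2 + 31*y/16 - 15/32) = 2*(4*y^2 - 21*y - 18)/(8*y^2 - 14*y + 5)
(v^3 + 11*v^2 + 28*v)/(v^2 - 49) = v*(v + 4)/(v - 7)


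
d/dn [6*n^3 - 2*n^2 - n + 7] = 18*n^2 - 4*n - 1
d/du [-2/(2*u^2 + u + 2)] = 2*(4*u + 1)/(2*u^2 + u + 2)^2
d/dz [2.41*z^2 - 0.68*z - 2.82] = 4.82*z - 0.68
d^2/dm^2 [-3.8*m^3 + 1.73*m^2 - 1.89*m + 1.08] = 3.46 - 22.8*m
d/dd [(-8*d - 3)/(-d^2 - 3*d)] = (-8*d^2 - 6*d - 9)/(d^2*(d^2 + 6*d + 9))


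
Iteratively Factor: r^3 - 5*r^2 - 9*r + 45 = (r - 5)*(r^2 - 9) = (r - 5)*(r + 3)*(r - 3)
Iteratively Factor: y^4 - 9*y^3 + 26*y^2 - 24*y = (y - 3)*(y^3 - 6*y^2 + 8*y) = (y - 3)*(y - 2)*(y^2 - 4*y) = (y - 4)*(y - 3)*(y - 2)*(y)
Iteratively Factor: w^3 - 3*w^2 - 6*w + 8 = (w - 4)*(w^2 + w - 2) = (w - 4)*(w - 1)*(w + 2)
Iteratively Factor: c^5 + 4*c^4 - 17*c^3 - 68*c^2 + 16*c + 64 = (c - 1)*(c^4 + 5*c^3 - 12*c^2 - 80*c - 64) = (c - 1)*(c + 4)*(c^3 + c^2 - 16*c - 16) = (c - 4)*(c - 1)*(c + 4)*(c^2 + 5*c + 4) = (c - 4)*(c - 1)*(c + 1)*(c + 4)*(c + 4)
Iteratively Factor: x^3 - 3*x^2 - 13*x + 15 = (x + 3)*(x^2 - 6*x + 5) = (x - 1)*(x + 3)*(x - 5)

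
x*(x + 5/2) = x^2 + 5*x/2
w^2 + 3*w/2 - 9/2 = (w - 3/2)*(w + 3)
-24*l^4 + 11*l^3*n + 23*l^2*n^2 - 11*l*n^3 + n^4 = (-8*l + n)*(-3*l + n)*(-l + n)*(l + n)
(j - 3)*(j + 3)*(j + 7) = j^3 + 7*j^2 - 9*j - 63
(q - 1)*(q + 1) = q^2 - 1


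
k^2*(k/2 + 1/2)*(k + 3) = k^4/2 + 2*k^3 + 3*k^2/2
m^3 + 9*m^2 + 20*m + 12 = (m + 1)*(m + 2)*(m + 6)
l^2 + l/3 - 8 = (l - 8/3)*(l + 3)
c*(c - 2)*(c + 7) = c^3 + 5*c^2 - 14*c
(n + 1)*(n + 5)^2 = n^3 + 11*n^2 + 35*n + 25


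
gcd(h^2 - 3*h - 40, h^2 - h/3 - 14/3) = 1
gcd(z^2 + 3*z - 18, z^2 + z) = 1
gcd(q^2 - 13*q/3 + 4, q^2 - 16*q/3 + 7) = q - 3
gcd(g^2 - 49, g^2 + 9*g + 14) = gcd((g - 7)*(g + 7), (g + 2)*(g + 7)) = g + 7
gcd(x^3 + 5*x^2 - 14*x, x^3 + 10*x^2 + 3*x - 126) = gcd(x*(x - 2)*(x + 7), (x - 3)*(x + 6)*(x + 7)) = x + 7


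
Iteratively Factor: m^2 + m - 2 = (m + 2)*(m - 1)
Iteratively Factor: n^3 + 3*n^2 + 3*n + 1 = (n + 1)*(n^2 + 2*n + 1) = (n + 1)^2*(n + 1)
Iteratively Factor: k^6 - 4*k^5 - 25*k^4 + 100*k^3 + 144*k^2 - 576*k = (k - 4)*(k^5 - 25*k^3 + 144*k) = (k - 4)*(k - 3)*(k^4 + 3*k^3 - 16*k^2 - 48*k) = (k - 4)^2*(k - 3)*(k^3 + 7*k^2 + 12*k) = (k - 4)^2*(k - 3)*(k + 3)*(k^2 + 4*k) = k*(k - 4)^2*(k - 3)*(k + 3)*(k + 4)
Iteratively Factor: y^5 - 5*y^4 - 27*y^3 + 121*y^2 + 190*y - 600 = (y - 5)*(y^4 - 27*y^2 - 14*y + 120) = (y - 5)^2*(y^3 + 5*y^2 - 2*y - 24) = (y - 5)^2*(y - 2)*(y^2 + 7*y + 12) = (y - 5)^2*(y - 2)*(y + 3)*(y + 4)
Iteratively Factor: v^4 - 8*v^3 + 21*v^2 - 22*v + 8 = (v - 2)*(v^3 - 6*v^2 + 9*v - 4) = (v - 2)*(v - 1)*(v^2 - 5*v + 4) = (v - 4)*(v - 2)*(v - 1)*(v - 1)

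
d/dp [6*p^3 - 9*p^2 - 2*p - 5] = 18*p^2 - 18*p - 2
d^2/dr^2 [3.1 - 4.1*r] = 0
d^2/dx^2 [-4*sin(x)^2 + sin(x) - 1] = -sin(x) - 8*cos(2*x)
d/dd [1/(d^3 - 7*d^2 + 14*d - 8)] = (-3*d^2 + 14*d - 14)/(d^3 - 7*d^2 + 14*d - 8)^2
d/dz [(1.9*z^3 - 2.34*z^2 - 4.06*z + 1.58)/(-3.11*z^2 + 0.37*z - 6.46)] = (-5.909*z^4 + 1.406*z^3 - 50.3144*z^2 + 40.0604*z + 25.643)/(9.6721*z^4 - 2.3014*z^3 + 40.3181*z^2 - 4.7804*z + 41.7316)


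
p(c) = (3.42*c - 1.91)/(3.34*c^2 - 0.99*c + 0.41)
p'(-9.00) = -0.01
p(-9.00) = -0.12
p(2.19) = 0.39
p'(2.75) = -0.10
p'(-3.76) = -0.08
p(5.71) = 0.17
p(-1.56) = -0.72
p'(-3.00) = -0.13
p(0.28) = -2.41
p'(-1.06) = -0.99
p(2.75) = 0.33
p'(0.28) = 14.05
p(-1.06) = -1.06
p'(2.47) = -0.11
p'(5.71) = -0.03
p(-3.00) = -0.36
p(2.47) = 0.36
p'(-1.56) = -0.47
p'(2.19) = -0.13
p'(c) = (0.99 - 6.68*c)*(3.42*c - 1.91)/(3.34*c^2 - 0.99*c + 0.41)^2 + 3.42/(3.34*c^2 - 0.99*c + 0.41)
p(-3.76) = -0.29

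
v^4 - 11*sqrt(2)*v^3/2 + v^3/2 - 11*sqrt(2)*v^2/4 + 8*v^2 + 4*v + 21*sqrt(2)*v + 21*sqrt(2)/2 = (v - 7*sqrt(2)/2)*(v - 3*sqrt(2))*(sqrt(2)*v/2 + 1)*(sqrt(2)*v + sqrt(2)/2)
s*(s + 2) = s^2 + 2*s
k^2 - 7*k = k*(k - 7)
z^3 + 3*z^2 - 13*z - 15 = (z - 3)*(z + 1)*(z + 5)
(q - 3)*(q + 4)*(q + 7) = q^3 + 8*q^2 - 5*q - 84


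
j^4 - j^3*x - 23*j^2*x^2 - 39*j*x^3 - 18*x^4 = (j - 6*x)*(j + x)^2*(j + 3*x)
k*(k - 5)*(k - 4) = k^3 - 9*k^2 + 20*k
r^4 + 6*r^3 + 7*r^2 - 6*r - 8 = (r - 1)*(r + 1)*(r + 2)*(r + 4)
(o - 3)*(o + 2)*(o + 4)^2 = o^4 + 7*o^3 + 2*o^2 - 64*o - 96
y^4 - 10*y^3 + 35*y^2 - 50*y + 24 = (y - 4)*(y - 3)*(y - 2)*(y - 1)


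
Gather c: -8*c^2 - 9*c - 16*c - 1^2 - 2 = -8*c^2 - 25*c - 3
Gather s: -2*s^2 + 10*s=-2*s^2 + 10*s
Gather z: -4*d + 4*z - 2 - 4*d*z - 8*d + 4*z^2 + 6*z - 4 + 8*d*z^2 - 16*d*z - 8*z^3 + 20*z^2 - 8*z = -12*d - 8*z^3 + z^2*(8*d + 24) + z*(2 - 20*d) - 6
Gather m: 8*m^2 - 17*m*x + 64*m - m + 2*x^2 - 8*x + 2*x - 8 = 8*m^2 + m*(63 - 17*x) + 2*x^2 - 6*x - 8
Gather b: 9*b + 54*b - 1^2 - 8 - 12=63*b - 21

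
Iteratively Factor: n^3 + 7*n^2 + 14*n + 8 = (n + 1)*(n^2 + 6*n + 8) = (n + 1)*(n + 4)*(n + 2)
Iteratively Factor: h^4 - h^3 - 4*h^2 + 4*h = (h - 1)*(h^3 - 4*h) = h*(h - 1)*(h^2 - 4) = h*(h - 1)*(h + 2)*(h - 2)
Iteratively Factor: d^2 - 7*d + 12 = (d - 4)*(d - 3)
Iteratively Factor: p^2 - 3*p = (p)*(p - 3)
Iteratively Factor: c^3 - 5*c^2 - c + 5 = (c - 1)*(c^2 - 4*c - 5) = (c - 1)*(c + 1)*(c - 5)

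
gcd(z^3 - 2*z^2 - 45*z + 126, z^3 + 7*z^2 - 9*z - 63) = z^2 + 4*z - 21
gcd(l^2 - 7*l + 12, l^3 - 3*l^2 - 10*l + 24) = l - 4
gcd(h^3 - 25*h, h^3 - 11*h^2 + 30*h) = h^2 - 5*h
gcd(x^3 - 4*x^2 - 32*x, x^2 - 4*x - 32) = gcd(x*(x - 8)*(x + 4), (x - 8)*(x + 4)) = x^2 - 4*x - 32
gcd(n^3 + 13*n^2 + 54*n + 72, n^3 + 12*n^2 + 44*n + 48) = n^2 + 10*n + 24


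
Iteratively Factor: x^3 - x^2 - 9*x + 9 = (x - 1)*(x^2 - 9) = (x - 3)*(x - 1)*(x + 3)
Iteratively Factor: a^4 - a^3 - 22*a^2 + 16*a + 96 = (a - 3)*(a^3 + 2*a^2 - 16*a - 32) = (a - 4)*(a - 3)*(a^2 + 6*a + 8) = (a - 4)*(a - 3)*(a + 4)*(a + 2)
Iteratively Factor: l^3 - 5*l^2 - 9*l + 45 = (l - 3)*(l^2 - 2*l - 15) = (l - 3)*(l + 3)*(l - 5)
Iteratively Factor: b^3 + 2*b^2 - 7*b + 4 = (b + 4)*(b^2 - 2*b + 1) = (b - 1)*(b + 4)*(b - 1)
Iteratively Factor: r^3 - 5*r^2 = (r)*(r^2 - 5*r) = r^2*(r - 5)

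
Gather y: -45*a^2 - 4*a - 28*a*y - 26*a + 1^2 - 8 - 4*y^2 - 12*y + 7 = -45*a^2 - 30*a - 4*y^2 + y*(-28*a - 12)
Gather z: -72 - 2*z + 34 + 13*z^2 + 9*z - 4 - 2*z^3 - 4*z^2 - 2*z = -2*z^3 + 9*z^2 + 5*z - 42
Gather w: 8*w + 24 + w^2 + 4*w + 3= w^2 + 12*w + 27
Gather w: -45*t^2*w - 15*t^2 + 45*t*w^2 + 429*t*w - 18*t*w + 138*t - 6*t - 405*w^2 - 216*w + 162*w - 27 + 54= -15*t^2 + 132*t + w^2*(45*t - 405) + w*(-45*t^2 + 411*t - 54) + 27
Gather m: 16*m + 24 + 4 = 16*m + 28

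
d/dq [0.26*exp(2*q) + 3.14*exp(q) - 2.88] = (0.52*exp(q) + 3.14)*exp(q)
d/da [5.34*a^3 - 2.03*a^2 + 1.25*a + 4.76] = 16.02*a^2 - 4.06*a + 1.25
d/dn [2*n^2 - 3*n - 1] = 4*n - 3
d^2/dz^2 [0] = 0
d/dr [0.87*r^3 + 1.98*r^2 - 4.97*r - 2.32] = 2.61*r^2 + 3.96*r - 4.97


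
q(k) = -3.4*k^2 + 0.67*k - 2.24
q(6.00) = -120.62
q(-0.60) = -3.87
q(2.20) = -17.22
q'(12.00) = -80.93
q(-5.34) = -102.77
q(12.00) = -483.80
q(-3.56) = -47.72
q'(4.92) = -32.79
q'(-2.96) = 20.80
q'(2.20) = -14.29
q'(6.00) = -40.13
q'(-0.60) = 4.75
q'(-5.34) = 36.98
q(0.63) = -3.17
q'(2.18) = -14.15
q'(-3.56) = 24.88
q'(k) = 0.67 - 6.8*k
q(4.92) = -81.25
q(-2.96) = -34.01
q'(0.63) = -3.61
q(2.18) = -16.94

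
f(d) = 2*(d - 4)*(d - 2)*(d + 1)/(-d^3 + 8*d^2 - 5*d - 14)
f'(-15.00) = 0.01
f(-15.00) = -1.73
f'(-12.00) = 0.02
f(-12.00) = -1.68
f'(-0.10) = 0.12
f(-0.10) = -1.15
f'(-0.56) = 0.10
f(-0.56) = -1.21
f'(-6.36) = 0.03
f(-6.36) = -1.55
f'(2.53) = 0.30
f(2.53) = -0.66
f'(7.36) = 46.30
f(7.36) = -18.67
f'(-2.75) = 0.06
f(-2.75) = -1.38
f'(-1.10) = 0.09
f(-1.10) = -1.26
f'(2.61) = 0.31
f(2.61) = -0.63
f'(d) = 2*(d - 4)*(d - 2)*(d + 1)*(3*d^2 - 16*d + 5)/(-d^3 + 8*d^2 - 5*d - 14)^2 + 2*(d - 4)*(d - 2)/(-d^3 + 8*d^2 - 5*d - 14) + 2*(d - 4)*(d + 1)/(-d^3 + 8*d^2 - 5*d - 14) + 2*(d - 2)*(d + 1)/(-d^3 + 8*d^2 - 5*d - 14) = 6/(d^2 - 14*d + 49)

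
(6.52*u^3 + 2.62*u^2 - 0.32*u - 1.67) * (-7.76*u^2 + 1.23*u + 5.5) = -50.5952*u^5 - 12.3116*u^4 + 41.5658*u^3 + 26.9756*u^2 - 3.8141*u - 9.185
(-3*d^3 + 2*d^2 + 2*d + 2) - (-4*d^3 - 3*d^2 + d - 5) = d^3 + 5*d^2 + d + 7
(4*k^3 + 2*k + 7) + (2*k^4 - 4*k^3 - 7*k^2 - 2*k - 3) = 2*k^4 - 7*k^2 + 4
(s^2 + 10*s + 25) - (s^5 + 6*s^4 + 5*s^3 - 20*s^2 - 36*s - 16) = -s^5 - 6*s^4 - 5*s^3 + 21*s^2 + 46*s + 41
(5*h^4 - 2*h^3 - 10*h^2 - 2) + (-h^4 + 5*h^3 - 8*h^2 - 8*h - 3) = 4*h^4 + 3*h^3 - 18*h^2 - 8*h - 5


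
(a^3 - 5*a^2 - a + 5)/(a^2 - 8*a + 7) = (a^2 - 4*a - 5)/(a - 7)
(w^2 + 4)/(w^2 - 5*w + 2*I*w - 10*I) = (w - 2*I)/(w - 5)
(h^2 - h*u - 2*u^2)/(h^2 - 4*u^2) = (h + u)/(h + 2*u)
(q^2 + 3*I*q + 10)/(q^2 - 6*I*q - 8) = (q + 5*I)/(q - 4*I)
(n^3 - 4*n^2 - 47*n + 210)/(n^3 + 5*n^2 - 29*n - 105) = (n - 6)/(n + 3)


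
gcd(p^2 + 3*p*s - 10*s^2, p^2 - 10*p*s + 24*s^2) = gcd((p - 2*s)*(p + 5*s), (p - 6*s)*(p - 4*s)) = 1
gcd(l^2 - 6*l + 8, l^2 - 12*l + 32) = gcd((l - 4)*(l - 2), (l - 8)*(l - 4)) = l - 4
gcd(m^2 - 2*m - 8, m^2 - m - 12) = m - 4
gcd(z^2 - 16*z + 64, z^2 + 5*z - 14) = 1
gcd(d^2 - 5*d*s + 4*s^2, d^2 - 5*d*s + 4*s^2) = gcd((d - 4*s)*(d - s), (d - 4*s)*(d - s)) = d^2 - 5*d*s + 4*s^2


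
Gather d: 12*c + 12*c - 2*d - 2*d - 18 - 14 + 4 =24*c - 4*d - 28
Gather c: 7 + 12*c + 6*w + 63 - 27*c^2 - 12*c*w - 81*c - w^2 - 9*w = -27*c^2 + c*(-12*w - 69) - w^2 - 3*w + 70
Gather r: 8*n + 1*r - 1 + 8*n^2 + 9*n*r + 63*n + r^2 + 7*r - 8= 8*n^2 + 71*n + r^2 + r*(9*n + 8) - 9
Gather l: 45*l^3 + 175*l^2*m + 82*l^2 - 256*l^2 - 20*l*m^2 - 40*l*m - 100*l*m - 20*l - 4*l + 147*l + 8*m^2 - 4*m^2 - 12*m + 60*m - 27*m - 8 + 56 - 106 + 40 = 45*l^3 + l^2*(175*m - 174) + l*(-20*m^2 - 140*m + 123) + 4*m^2 + 21*m - 18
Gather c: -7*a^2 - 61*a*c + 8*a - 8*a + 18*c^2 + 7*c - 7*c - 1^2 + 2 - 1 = -7*a^2 - 61*a*c + 18*c^2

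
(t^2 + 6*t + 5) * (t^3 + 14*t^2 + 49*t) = t^5 + 20*t^4 + 138*t^3 + 364*t^2 + 245*t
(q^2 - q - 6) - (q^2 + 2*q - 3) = -3*q - 3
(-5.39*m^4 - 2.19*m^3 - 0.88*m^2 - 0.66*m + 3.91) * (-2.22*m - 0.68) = 11.9658*m^5 + 8.527*m^4 + 3.4428*m^3 + 2.0636*m^2 - 8.2314*m - 2.6588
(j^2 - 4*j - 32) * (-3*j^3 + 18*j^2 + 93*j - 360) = -3*j^5 + 30*j^4 + 117*j^3 - 1308*j^2 - 1536*j + 11520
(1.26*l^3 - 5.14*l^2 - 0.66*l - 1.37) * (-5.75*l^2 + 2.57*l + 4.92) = -7.245*l^5 + 32.7932*l^4 - 3.2156*l^3 - 19.1075*l^2 - 6.7681*l - 6.7404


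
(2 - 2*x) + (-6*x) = 2 - 8*x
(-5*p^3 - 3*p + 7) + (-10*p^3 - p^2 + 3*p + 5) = -15*p^3 - p^2 + 12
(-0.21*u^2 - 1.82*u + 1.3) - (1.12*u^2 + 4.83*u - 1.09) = -1.33*u^2 - 6.65*u + 2.39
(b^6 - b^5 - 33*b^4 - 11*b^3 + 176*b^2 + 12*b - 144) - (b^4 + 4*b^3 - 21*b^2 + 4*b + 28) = b^6 - b^5 - 34*b^4 - 15*b^3 + 197*b^2 + 8*b - 172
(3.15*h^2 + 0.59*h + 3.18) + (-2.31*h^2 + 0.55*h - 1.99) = 0.84*h^2 + 1.14*h + 1.19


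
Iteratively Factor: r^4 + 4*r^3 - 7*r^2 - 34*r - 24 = (r + 2)*(r^3 + 2*r^2 - 11*r - 12) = (r + 1)*(r + 2)*(r^2 + r - 12) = (r + 1)*(r + 2)*(r + 4)*(r - 3)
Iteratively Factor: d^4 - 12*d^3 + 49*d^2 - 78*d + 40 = (d - 2)*(d^3 - 10*d^2 + 29*d - 20) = (d - 4)*(d - 2)*(d^2 - 6*d + 5) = (d - 4)*(d - 2)*(d - 1)*(d - 5)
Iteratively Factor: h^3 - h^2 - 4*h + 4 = (h - 1)*(h^2 - 4) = (h - 2)*(h - 1)*(h + 2)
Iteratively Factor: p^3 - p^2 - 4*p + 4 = (p - 1)*(p^2 - 4) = (p - 1)*(p + 2)*(p - 2)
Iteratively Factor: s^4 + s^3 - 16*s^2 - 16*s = (s - 4)*(s^3 + 5*s^2 + 4*s) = (s - 4)*(s + 4)*(s^2 + s) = (s - 4)*(s + 1)*(s + 4)*(s)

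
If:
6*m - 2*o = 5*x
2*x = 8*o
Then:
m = 11*x/12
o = x/4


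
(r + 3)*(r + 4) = r^2 + 7*r + 12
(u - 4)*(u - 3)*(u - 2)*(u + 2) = u^4 - 7*u^3 + 8*u^2 + 28*u - 48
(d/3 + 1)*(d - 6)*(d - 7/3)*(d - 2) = d^4/3 - 22*d^3/9 - d^2/9 + 64*d/3 - 28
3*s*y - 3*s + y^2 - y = (3*s + y)*(y - 1)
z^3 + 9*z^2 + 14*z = z*(z + 2)*(z + 7)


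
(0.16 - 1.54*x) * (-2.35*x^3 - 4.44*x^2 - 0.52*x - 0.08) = 3.619*x^4 + 6.4616*x^3 + 0.0904*x^2 + 0.04*x - 0.0128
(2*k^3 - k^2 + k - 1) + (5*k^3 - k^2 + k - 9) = 7*k^3 - 2*k^2 + 2*k - 10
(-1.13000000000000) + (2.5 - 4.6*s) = 1.37 - 4.6*s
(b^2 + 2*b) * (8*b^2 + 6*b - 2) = 8*b^4 + 22*b^3 + 10*b^2 - 4*b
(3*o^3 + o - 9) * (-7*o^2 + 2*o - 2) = -21*o^5 + 6*o^4 - 13*o^3 + 65*o^2 - 20*o + 18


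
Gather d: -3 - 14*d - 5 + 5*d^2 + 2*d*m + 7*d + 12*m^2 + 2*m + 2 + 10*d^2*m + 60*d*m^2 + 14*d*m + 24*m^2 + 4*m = d^2*(10*m + 5) + d*(60*m^2 + 16*m - 7) + 36*m^2 + 6*m - 6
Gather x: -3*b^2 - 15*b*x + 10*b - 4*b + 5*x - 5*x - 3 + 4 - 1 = -3*b^2 - 15*b*x + 6*b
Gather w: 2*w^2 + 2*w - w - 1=2*w^2 + w - 1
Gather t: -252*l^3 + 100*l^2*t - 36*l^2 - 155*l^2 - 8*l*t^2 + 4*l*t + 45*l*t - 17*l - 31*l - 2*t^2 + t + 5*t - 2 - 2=-252*l^3 - 191*l^2 - 48*l + t^2*(-8*l - 2) + t*(100*l^2 + 49*l + 6) - 4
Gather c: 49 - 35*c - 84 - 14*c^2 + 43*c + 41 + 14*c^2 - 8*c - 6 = 0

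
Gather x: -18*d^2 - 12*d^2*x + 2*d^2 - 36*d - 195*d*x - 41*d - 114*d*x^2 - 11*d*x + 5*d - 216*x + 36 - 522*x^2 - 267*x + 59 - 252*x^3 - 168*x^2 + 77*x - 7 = -16*d^2 - 72*d - 252*x^3 + x^2*(-114*d - 690) + x*(-12*d^2 - 206*d - 406) + 88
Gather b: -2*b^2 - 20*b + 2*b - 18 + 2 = -2*b^2 - 18*b - 16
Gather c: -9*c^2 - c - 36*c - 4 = -9*c^2 - 37*c - 4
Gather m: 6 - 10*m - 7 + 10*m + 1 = 0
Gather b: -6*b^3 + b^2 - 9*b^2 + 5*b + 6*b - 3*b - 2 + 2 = -6*b^3 - 8*b^2 + 8*b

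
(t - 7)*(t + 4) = t^2 - 3*t - 28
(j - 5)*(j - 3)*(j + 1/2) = j^3 - 15*j^2/2 + 11*j + 15/2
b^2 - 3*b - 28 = (b - 7)*(b + 4)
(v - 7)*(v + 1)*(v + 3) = v^3 - 3*v^2 - 25*v - 21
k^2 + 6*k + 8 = (k + 2)*(k + 4)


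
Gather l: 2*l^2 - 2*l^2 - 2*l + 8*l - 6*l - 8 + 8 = 0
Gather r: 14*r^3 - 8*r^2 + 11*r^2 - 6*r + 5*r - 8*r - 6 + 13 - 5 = 14*r^3 + 3*r^2 - 9*r + 2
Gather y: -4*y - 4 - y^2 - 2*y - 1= -y^2 - 6*y - 5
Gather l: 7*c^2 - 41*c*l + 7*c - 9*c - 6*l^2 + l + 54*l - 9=7*c^2 - 2*c - 6*l^2 + l*(55 - 41*c) - 9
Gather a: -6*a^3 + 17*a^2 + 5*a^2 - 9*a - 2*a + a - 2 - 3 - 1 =-6*a^3 + 22*a^2 - 10*a - 6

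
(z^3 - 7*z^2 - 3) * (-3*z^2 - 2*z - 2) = -3*z^5 + 19*z^4 + 12*z^3 + 23*z^2 + 6*z + 6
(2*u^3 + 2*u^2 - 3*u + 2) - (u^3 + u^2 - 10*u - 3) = u^3 + u^2 + 7*u + 5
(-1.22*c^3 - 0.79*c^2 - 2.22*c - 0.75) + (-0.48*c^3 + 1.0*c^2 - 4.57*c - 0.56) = -1.7*c^3 + 0.21*c^2 - 6.79*c - 1.31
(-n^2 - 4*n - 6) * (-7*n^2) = 7*n^4 + 28*n^3 + 42*n^2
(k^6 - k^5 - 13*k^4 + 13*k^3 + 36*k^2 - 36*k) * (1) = k^6 - k^5 - 13*k^4 + 13*k^3 + 36*k^2 - 36*k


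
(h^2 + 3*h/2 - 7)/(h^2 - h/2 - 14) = (h - 2)/(h - 4)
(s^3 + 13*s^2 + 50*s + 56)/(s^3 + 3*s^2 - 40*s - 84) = (s + 4)/(s - 6)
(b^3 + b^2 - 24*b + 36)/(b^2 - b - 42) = (b^2 - 5*b + 6)/(b - 7)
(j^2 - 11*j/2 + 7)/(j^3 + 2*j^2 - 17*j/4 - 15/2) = 2*(2*j - 7)/(4*j^2 + 16*j + 15)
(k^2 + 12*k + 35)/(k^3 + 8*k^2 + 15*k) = (k + 7)/(k*(k + 3))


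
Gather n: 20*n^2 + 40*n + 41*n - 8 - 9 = 20*n^2 + 81*n - 17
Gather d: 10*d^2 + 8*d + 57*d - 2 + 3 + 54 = 10*d^2 + 65*d + 55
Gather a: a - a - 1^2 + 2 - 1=0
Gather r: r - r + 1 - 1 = 0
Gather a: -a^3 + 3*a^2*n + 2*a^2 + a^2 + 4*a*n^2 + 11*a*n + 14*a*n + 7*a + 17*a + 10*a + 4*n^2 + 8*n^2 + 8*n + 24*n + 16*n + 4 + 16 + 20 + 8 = -a^3 + a^2*(3*n + 3) + a*(4*n^2 + 25*n + 34) + 12*n^2 + 48*n + 48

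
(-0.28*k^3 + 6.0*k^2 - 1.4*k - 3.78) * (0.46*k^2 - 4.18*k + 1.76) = -0.1288*k^5 + 3.9304*k^4 - 26.2168*k^3 + 14.6732*k^2 + 13.3364*k - 6.6528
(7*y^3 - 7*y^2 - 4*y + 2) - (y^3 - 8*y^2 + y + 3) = 6*y^3 + y^2 - 5*y - 1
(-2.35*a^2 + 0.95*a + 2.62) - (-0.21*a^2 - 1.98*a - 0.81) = -2.14*a^2 + 2.93*a + 3.43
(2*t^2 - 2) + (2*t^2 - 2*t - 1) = 4*t^2 - 2*t - 3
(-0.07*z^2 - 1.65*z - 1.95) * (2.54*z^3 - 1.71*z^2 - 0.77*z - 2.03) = -0.1778*z^5 - 4.0713*z^4 - 2.0776*z^3 + 4.7471*z^2 + 4.851*z + 3.9585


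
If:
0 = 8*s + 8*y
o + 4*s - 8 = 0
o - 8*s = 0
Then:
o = 16/3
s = 2/3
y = -2/3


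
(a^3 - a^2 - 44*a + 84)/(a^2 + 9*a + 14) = (a^2 - 8*a + 12)/(a + 2)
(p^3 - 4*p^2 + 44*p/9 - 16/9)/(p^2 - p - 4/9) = (3*p^2 - 8*p + 4)/(3*p + 1)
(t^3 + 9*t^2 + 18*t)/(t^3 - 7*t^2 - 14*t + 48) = t*(t + 6)/(t^2 - 10*t + 16)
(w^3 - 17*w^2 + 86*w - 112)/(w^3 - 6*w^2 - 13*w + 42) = (w - 8)/(w + 3)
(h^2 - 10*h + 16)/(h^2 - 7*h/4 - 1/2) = 4*(h - 8)/(4*h + 1)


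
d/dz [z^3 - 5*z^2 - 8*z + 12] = 3*z^2 - 10*z - 8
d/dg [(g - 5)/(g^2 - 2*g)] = (-g^2 + 10*g - 10)/(g^2*(g^2 - 4*g + 4))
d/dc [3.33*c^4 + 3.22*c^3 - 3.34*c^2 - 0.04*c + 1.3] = 13.32*c^3 + 9.66*c^2 - 6.68*c - 0.04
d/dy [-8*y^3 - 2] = -24*y^2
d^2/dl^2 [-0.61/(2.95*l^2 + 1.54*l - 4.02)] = (10.61705*l^2 + 5.54246*l - 0.61*(5.9*l + 1.54)*(11.8*l + 3.08) - 14.46798)/(2.95*l^2 + 1.54*l - 4.02)^3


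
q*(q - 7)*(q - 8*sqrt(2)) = q^3 - 8*sqrt(2)*q^2 - 7*q^2 + 56*sqrt(2)*q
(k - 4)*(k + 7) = k^2 + 3*k - 28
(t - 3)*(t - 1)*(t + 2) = t^3 - 2*t^2 - 5*t + 6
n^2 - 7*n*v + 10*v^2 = (n - 5*v)*(n - 2*v)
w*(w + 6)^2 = w^3 + 12*w^2 + 36*w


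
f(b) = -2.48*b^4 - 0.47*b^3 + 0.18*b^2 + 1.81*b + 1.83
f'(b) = -9.92*b^3 - 1.41*b^2 + 0.36*b + 1.81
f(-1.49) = -11.14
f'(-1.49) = 30.96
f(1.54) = -10.62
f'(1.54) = -37.21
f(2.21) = -57.52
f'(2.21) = -111.36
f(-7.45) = -7447.03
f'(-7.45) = 4022.73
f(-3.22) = -253.05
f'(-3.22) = 317.22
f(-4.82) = -1288.65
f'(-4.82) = 1078.16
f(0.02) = 1.87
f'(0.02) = 1.82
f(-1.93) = -32.02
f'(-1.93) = 67.18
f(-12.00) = -50607.09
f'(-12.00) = 16936.21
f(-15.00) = -123948.57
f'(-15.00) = 33159.16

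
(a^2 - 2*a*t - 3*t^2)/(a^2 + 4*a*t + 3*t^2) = (a - 3*t)/(a + 3*t)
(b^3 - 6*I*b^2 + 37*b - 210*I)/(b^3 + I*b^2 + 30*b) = (b - 7*I)/b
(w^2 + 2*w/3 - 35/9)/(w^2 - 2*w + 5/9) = (3*w + 7)/(3*w - 1)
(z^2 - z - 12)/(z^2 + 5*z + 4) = (z^2 - z - 12)/(z^2 + 5*z + 4)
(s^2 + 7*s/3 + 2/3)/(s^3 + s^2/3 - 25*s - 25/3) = (s + 2)/(s^2 - 25)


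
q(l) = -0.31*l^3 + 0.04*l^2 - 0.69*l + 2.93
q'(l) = -0.93*l^2 + 0.08*l - 0.69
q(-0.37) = 3.21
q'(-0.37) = -0.85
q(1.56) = 0.77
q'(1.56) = -2.83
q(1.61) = 0.63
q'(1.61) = -2.97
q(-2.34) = 8.74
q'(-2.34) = -5.97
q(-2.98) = 13.55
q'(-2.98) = -9.19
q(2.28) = -2.11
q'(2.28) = -5.34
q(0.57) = 2.49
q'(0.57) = -0.95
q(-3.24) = 16.13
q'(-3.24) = -10.71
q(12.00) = -535.27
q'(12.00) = -133.65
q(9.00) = -226.03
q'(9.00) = -75.30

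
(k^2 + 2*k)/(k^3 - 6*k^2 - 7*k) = (k + 2)/(k^2 - 6*k - 7)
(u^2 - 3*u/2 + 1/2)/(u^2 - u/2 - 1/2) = (2*u - 1)/(2*u + 1)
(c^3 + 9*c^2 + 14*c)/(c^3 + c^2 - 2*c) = (c + 7)/(c - 1)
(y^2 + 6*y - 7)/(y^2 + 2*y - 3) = (y + 7)/(y + 3)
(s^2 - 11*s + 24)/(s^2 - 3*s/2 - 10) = 2*(-s^2 + 11*s - 24)/(-2*s^2 + 3*s + 20)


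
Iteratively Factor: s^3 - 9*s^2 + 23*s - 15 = (s - 1)*(s^2 - 8*s + 15) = (s - 5)*(s - 1)*(s - 3)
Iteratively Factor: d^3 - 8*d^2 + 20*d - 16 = (d - 2)*(d^2 - 6*d + 8) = (d - 4)*(d - 2)*(d - 2)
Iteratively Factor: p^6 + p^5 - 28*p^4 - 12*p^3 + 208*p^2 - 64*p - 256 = (p - 4)*(p^5 + 5*p^4 - 8*p^3 - 44*p^2 + 32*p + 64) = (p - 4)*(p + 1)*(p^4 + 4*p^3 - 12*p^2 - 32*p + 64) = (p - 4)*(p - 2)*(p + 1)*(p^3 + 6*p^2 - 32) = (p - 4)*(p - 2)^2*(p + 1)*(p^2 + 8*p + 16) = (p - 4)*(p - 2)^2*(p + 1)*(p + 4)*(p + 4)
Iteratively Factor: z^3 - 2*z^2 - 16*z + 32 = (z - 4)*(z^2 + 2*z - 8) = (z - 4)*(z - 2)*(z + 4)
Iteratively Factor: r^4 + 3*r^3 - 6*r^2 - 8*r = (r + 1)*(r^3 + 2*r^2 - 8*r) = (r + 1)*(r + 4)*(r^2 - 2*r) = (r - 2)*(r + 1)*(r + 4)*(r)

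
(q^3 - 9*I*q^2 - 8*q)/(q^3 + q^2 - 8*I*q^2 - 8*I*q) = (q - I)/(q + 1)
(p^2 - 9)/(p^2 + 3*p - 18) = (p + 3)/(p + 6)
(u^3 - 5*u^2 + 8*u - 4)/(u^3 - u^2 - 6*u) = (-u^3 + 5*u^2 - 8*u + 4)/(u*(-u^2 + u + 6))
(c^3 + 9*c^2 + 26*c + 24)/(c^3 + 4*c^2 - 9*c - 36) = (c + 2)/(c - 3)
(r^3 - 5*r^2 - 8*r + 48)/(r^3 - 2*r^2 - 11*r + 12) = (r - 4)/(r - 1)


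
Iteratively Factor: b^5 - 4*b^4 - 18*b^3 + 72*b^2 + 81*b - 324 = (b - 3)*(b^4 - b^3 - 21*b^2 + 9*b + 108) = (b - 3)*(b + 3)*(b^3 - 4*b^2 - 9*b + 36) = (b - 3)*(b + 3)^2*(b^2 - 7*b + 12) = (b - 4)*(b - 3)*(b + 3)^2*(b - 3)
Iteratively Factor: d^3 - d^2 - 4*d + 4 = (d - 2)*(d^2 + d - 2) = (d - 2)*(d + 2)*(d - 1)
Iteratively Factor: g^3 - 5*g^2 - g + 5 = (g + 1)*(g^2 - 6*g + 5) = (g - 5)*(g + 1)*(g - 1)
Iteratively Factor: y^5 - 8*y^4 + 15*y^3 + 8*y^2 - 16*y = (y)*(y^4 - 8*y^3 + 15*y^2 + 8*y - 16) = y*(y - 1)*(y^3 - 7*y^2 + 8*y + 16) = y*(y - 1)*(y + 1)*(y^2 - 8*y + 16) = y*(y - 4)*(y - 1)*(y + 1)*(y - 4)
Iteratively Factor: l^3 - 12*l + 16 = (l + 4)*(l^2 - 4*l + 4) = (l - 2)*(l + 4)*(l - 2)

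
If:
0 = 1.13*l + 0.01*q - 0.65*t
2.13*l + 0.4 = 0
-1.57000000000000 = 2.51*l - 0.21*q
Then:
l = -0.19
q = 5.23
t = -0.25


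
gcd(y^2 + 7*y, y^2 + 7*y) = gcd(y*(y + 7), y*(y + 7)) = y^2 + 7*y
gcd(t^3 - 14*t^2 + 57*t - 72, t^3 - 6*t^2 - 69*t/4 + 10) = t - 8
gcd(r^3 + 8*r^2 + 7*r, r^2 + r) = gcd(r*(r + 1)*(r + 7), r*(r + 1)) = r^2 + r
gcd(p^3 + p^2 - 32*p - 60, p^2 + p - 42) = p - 6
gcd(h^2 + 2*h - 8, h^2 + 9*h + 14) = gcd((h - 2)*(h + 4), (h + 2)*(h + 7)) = 1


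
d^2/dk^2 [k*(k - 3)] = 2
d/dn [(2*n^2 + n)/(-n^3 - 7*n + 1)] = (n*(2*n + 1)*(3*n^2 + 7) - (4*n + 1)*(n^3 + 7*n - 1))/(n^3 + 7*n - 1)^2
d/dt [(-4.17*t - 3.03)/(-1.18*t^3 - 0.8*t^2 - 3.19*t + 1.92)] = (4.9206*t^3 + 3.336*t^2 + 13.3023*t - (4.17*t + 3.03)*(3.54*t^2 + 1.6*t + 3.19) - 8.0064)/(1.18*t^3 + 0.8*t^2 + 3.19*t - 1.92)^2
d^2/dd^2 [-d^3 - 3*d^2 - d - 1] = -6*d - 6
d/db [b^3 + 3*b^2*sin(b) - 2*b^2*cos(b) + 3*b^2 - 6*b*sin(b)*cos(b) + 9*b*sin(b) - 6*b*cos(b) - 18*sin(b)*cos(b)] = 2*b^2*sin(b) + 3*b^2*cos(b) + 3*b^2 + 12*b*sin(b) + 5*b*cos(b) - 6*b*cos(2*b) + 6*b + 9*sin(b) - 3*sin(2*b) - 6*cos(b) - 18*cos(2*b)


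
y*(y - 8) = y^2 - 8*y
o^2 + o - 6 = (o - 2)*(o + 3)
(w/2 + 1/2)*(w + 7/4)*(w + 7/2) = w^3/2 + 25*w^2/8 + 91*w/16 + 49/16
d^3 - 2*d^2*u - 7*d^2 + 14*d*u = d*(d - 7)*(d - 2*u)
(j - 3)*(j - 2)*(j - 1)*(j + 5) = j^4 - j^3 - 19*j^2 + 49*j - 30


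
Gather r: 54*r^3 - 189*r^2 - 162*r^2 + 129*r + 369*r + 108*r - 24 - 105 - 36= 54*r^3 - 351*r^2 + 606*r - 165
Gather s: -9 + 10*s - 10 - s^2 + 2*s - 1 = -s^2 + 12*s - 20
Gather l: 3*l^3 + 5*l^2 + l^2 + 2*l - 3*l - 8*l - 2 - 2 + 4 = 3*l^3 + 6*l^2 - 9*l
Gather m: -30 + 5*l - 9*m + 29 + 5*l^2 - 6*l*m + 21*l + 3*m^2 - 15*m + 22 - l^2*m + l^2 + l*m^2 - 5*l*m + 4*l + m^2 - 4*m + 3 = 6*l^2 + 30*l + m^2*(l + 4) + m*(-l^2 - 11*l - 28) + 24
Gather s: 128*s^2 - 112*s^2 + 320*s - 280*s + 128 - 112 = 16*s^2 + 40*s + 16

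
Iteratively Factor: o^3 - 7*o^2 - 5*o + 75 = (o - 5)*(o^2 - 2*o - 15) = (o - 5)*(o + 3)*(o - 5)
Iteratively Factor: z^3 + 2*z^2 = (z)*(z^2 + 2*z) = z^2*(z + 2)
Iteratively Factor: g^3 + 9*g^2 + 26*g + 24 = (g + 3)*(g^2 + 6*g + 8) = (g + 2)*(g + 3)*(g + 4)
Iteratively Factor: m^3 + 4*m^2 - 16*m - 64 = (m + 4)*(m^2 - 16) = (m + 4)^2*(m - 4)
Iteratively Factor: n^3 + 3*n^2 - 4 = (n + 2)*(n^2 + n - 2) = (n - 1)*(n + 2)*(n + 2)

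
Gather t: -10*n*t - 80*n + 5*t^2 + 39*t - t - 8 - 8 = -80*n + 5*t^2 + t*(38 - 10*n) - 16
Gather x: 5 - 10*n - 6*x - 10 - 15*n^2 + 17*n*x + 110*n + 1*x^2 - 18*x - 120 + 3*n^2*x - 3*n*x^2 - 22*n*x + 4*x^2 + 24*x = -15*n^2 + 100*n + x^2*(5 - 3*n) + x*(3*n^2 - 5*n) - 125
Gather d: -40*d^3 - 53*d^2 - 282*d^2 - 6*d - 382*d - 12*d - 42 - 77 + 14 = -40*d^3 - 335*d^2 - 400*d - 105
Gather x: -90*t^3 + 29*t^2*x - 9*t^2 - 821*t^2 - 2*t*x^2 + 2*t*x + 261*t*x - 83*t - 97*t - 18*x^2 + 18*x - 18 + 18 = -90*t^3 - 830*t^2 - 180*t + x^2*(-2*t - 18) + x*(29*t^2 + 263*t + 18)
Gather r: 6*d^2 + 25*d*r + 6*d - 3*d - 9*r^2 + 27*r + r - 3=6*d^2 + 3*d - 9*r^2 + r*(25*d + 28) - 3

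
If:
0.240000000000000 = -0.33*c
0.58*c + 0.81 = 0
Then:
No Solution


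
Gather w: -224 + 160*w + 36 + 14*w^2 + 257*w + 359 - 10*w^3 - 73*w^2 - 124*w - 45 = -10*w^3 - 59*w^2 + 293*w + 126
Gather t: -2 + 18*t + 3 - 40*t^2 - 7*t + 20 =-40*t^2 + 11*t + 21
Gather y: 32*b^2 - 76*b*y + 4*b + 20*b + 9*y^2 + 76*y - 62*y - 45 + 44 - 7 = 32*b^2 + 24*b + 9*y^2 + y*(14 - 76*b) - 8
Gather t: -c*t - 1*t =t*(-c - 1)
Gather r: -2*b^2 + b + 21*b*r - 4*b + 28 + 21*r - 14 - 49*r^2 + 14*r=-2*b^2 - 3*b - 49*r^2 + r*(21*b + 35) + 14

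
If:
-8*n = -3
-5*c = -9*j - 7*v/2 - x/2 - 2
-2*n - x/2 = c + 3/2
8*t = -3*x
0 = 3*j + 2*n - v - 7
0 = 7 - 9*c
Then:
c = 7/9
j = 643/468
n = 3/8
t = 109/48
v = -83/39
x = -109/18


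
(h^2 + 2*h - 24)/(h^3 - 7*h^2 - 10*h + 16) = (h^2 + 2*h - 24)/(h^3 - 7*h^2 - 10*h + 16)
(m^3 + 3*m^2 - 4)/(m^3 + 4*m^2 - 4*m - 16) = (m^2 + m - 2)/(m^2 + 2*m - 8)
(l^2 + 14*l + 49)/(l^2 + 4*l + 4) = (l^2 + 14*l + 49)/(l^2 + 4*l + 4)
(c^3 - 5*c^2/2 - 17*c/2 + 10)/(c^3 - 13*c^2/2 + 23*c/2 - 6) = (2*c + 5)/(2*c - 3)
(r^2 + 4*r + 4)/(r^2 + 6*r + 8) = (r + 2)/(r + 4)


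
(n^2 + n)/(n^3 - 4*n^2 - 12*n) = (n + 1)/(n^2 - 4*n - 12)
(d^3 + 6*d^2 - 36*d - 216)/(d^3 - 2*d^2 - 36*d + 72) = (d + 6)/(d - 2)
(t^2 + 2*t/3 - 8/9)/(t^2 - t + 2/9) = (3*t + 4)/(3*t - 1)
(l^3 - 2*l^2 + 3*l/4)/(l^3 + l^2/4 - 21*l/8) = 2*(2*l - 1)/(4*l + 7)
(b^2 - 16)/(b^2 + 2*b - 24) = (b + 4)/(b + 6)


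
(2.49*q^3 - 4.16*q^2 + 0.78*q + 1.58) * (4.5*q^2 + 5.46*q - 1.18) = 11.205*q^5 - 5.1246*q^4 - 22.1418*q^3 + 16.2776*q^2 + 7.7064*q - 1.8644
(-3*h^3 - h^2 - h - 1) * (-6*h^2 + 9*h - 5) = 18*h^5 - 21*h^4 + 12*h^3 + 2*h^2 - 4*h + 5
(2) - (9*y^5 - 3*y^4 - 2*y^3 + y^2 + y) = -9*y^5 + 3*y^4 + 2*y^3 - y^2 - y + 2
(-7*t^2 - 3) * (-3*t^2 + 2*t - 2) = 21*t^4 - 14*t^3 + 23*t^2 - 6*t + 6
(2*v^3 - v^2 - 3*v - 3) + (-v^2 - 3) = 2*v^3 - 2*v^2 - 3*v - 6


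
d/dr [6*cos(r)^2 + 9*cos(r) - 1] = -3*(4*cos(r) + 3)*sin(r)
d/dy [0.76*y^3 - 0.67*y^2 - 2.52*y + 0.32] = 2.28*y^2 - 1.34*y - 2.52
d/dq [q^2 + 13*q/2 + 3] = 2*q + 13/2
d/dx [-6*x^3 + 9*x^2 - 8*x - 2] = -18*x^2 + 18*x - 8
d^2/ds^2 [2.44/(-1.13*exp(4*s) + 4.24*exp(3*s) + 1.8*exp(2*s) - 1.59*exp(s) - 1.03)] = (-2.44*(4.52*exp(3*s) - 12.72*exp(2*s) - 3.6*exp(s) + 1.59)*(9.04*exp(3*s) - 25.44*exp(2*s) - 7.2*exp(s) + 3.18)*exp(s) + (44.1152*exp(3*s) - 93.1104*exp(2*s) - 17.568*exp(s) + 3.8796)*(1.13*exp(4*s) - 4.24*exp(3*s) - 1.8*exp(2*s) + 1.59*exp(s) + 1.03))*exp(s)/(1.13*exp(4*s) - 4.24*exp(3*s) - 1.8*exp(2*s) + 1.59*exp(s) + 1.03)^3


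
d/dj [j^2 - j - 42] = 2*j - 1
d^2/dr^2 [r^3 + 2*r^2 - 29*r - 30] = 6*r + 4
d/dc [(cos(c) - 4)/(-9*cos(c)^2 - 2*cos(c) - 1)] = 9*(sin(c)^2 + 8*cos(c))*sin(c)/(-9*sin(c)^2 + 2*cos(c) + 10)^2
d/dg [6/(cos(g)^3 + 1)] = 18*sin(g)*cos(g)^2/(cos(g)^3 + 1)^2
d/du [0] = 0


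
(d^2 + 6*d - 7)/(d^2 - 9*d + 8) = (d + 7)/(d - 8)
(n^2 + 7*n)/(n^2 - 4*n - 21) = n*(n + 7)/(n^2 - 4*n - 21)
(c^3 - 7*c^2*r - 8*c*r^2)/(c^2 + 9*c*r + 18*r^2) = c*(c^2 - 7*c*r - 8*r^2)/(c^2 + 9*c*r + 18*r^2)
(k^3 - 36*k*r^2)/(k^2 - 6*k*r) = k + 6*r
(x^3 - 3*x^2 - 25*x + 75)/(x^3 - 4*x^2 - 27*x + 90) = (x - 5)/(x - 6)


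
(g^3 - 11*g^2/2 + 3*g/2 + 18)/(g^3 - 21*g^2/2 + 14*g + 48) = (g - 3)/(g - 8)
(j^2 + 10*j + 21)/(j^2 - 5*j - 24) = (j + 7)/(j - 8)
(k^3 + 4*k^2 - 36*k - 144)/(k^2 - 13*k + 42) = (k^2 + 10*k + 24)/(k - 7)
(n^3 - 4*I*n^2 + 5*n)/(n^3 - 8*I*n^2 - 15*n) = (n + I)/(n - 3*I)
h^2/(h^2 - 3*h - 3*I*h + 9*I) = h^2/(h^2 - 3*h - 3*I*h + 9*I)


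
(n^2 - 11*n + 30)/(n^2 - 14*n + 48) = (n - 5)/(n - 8)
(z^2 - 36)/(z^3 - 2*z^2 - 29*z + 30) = (z + 6)/(z^2 + 4*z - 5)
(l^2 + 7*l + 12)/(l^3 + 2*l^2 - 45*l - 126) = (l + 4)/(l^2 - l - 42)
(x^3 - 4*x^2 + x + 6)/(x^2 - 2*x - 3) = x - 2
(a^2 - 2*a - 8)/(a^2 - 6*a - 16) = (a - 4)/(a - 8)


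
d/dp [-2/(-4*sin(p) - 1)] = -8*cos(p)/(4*sin(p) + 1)^2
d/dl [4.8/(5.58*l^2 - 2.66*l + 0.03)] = (12.768 - 53.568*l)/(5.58*l^2 - 2.66*l + 0.03)^2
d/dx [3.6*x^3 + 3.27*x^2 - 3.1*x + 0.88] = 10.8*x^2 + 6.54*x - 3.1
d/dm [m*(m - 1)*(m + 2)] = 3*m^2 + 2*m - 2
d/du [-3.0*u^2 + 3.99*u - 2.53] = 3.99 - 6.0*u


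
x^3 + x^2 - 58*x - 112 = (x - 8)*(x + 2)*(x + 7)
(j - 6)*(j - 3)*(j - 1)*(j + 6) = j^4 - 4*j^3 - 33*j^2 + 144*j - 108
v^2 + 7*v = v*(v + 7)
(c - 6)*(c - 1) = c^2 - 7*c + 6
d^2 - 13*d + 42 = (d - 7)*(d - 6)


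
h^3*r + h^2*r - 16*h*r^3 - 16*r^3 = (h - 4*r)*(h + 4*r)*(h*r + r)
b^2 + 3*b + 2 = (b + 1)*(b + 2)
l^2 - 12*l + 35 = (l - 7)*(l - 5)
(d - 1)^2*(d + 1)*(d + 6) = d^4 + 5*d^3 - 7*d^2 - 5*d + 6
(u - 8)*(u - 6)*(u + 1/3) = u^3 - 41*u^2/3 + 130*u/3 + 16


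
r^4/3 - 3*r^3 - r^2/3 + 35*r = r*(r/3 + 1)*(r - 7)*(r - 5)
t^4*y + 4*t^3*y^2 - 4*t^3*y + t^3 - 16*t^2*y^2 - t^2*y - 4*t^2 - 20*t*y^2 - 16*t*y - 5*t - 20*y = (t - 5)*(t + 1)*(t + 4*y)*(t*y + 1)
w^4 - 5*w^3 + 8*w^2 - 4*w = w*(w - 2)^2*(w - 1)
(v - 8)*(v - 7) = v^2 - 15*v + 56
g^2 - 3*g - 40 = (g - 8)*(g + 5)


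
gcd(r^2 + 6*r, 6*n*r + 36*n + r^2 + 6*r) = r + 6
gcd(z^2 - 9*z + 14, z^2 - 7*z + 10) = z - 2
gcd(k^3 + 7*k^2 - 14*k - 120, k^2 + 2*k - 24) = k^2 + 2*k - 24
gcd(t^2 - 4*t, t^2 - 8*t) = t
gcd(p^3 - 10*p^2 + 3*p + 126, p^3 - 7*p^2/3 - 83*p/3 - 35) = p^2 - 4*p - 21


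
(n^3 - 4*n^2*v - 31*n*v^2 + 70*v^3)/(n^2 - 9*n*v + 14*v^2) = n + 5*v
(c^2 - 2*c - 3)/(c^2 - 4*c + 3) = (c + 1)/(c - 1)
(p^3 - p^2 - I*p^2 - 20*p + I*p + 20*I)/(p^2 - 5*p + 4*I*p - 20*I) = (p^2 + p*(4 - I) - 4*I)/(p + 4*I)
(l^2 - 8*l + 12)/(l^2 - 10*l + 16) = (l - 6)/(l - 8)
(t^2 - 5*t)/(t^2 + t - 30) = t/(t + 6)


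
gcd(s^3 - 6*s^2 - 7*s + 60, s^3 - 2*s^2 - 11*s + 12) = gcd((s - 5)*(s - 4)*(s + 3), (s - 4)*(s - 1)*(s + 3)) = s^2 - s - 12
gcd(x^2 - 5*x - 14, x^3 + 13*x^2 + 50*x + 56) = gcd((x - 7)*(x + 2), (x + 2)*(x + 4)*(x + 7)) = x + 2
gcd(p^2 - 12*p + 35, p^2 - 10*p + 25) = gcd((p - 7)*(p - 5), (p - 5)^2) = p - 5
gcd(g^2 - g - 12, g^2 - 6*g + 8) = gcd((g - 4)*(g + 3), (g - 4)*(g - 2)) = g - 4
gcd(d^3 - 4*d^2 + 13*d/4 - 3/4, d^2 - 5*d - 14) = 1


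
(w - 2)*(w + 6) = w^2 + 4*w - 12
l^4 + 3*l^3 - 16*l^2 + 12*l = l*(l - 2)*(l - 1)*(l + 6)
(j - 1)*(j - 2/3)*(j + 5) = j^3 + 10*j^2/3 - 23*j/3 + 10/3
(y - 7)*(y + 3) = y^2 - 4*y - 21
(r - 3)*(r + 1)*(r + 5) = r^3 + 3*r^2 - 13*r - 15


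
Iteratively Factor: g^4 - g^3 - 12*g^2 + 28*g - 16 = (g + 4)*(g^3 - 5*g^2 + 8*g - 4) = (g - 2)*(g + 4)*(g^2 - 3*g + 2) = (g - 2)^2*(g + 4)*(g - 1)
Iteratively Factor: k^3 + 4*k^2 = (k)*(k^2 + 4*k) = k^2*(k + 4)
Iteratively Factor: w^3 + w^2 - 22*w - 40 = (w + 2)*(w^2 - w - 20) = (w + 2)*(w + 4)*(w - 5)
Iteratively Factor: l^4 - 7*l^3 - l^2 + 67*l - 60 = (l + 3)*(l^3 - 10*l^2 + 29*l - 20) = (l - 1)*(l + 3)*(l^2 - 9*l + 20) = (l - 4)*(l - 1)*(l + 3)*(l - 5)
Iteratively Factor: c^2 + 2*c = (c)*(c + 2)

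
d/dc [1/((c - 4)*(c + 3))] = (1 - 2*c)/(c^4 - 2*c^3 - 23*c^2 + 24*c + 144)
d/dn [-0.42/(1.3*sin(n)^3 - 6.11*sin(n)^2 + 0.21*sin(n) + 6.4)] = (1.638*sin(n)^2 - 5.1324*sin(n) + 0.0882)*cos(n)/(1.3*sin(n)^3 - 6.11*sin(n)^2 + 0.21*sin(n) + 6.4)^2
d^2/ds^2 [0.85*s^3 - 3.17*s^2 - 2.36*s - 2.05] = 5.1*s - 6.34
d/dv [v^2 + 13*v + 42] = 2*v + 13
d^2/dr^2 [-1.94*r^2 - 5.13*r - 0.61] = -3.88000000000000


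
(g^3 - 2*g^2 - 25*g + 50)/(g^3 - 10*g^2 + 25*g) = (g^2 + 3*g - 10)/(g*(g - 5))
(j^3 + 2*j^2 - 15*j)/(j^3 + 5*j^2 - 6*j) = (j^2 + 2*j - 15)/(j^2 + 5*j - 6)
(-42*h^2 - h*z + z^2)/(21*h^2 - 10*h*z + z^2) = (6*h + z)/(-3*h + z)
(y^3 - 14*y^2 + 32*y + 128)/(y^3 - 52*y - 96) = (y - 8)/(y + 6)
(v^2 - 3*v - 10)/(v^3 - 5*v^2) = (v + 2)/v^2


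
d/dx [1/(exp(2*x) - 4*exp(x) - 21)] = 2*(2 - exp(x))*exp(x)/(-exp(2*x) + 4*exp(x) + 21)^2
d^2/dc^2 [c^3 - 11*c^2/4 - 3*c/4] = 6*c - 11/2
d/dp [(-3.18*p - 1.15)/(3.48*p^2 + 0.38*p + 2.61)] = (11.0664*p^2 + 8.004*p - 7.8628)/(12.1104*p^4 + 2.6448*p^3 + 18.31*p^2 + 1.9836*p + 6.8121)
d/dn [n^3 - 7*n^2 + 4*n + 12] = 3*n^2 - 14*n + 4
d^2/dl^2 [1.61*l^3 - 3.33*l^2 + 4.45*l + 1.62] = 9.66*l - 6.66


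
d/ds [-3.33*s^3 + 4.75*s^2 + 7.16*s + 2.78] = -9.99*s^2 + 9.5*s + 7.16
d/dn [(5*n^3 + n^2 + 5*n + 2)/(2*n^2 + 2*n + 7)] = (10*n^4 + 20*n^3 + 97*n^2 + 6*n + 31)/(4*n^4 + 8*n^3 + 32*n^2 + 28*n + 49)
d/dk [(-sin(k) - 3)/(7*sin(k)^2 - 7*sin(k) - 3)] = (7*sin(k)^2 + 42*sin(k) - 18)*cos(k)/(7*sin(k)^2 - 7*sin(k) - 3)^2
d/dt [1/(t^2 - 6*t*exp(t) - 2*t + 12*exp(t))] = 2*(3*t*exp(t) - t - 3*exp(t) + 1)/(t^2 - 6*t*exp(t) - 2*t + 12*exp(t))^2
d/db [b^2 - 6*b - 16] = 2*b - 6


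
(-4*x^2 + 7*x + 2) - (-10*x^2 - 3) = 6*x^2 + 7*x + 5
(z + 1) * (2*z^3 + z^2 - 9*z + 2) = 2*z^4 + 3*z^3 - 8*z^2 - 7*z + 2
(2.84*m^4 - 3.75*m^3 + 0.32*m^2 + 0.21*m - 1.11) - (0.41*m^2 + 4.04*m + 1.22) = 2.84*m^4 - 3.75*m^3 - 0.09*m^2 - 3.83*m - 2.33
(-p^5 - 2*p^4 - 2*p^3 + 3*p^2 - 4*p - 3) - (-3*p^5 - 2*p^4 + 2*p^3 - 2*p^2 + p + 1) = 2*p^5 - 4*p^3 + 5*p^2 - 5*p - 4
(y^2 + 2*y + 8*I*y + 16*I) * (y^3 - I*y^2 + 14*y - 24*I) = y^5 + 2*y^4 + 7*I*y^4 + 22*y^3 + 14*I*y^3 + 44*y^2 + 88*I*y^2 + 192*y + 176*I*y + 384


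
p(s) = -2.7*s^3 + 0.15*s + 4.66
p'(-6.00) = -291.45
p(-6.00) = 586.96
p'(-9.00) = -655.95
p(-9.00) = 1971.61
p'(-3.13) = -79.20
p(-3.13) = 86.98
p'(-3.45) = -96.26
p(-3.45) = 115.01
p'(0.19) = -0.14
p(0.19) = 4.67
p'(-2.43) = -47.68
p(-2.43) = 43.04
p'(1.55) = -19.31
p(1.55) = -5.16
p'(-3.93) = -124.95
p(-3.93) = 167.96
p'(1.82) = -26.68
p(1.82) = -11.34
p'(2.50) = -50.48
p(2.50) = -37.15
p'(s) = 0.15 - 8.1*s^2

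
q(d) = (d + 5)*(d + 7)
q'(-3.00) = 6.00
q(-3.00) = 8.00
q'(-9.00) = -6.00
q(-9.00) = 8.00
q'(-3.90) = 4.20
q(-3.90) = 3.41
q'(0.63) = 13.26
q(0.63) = 42.96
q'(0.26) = 12.52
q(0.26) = 38.19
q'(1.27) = 14.54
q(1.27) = 51.85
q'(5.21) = 22.42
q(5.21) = 124.66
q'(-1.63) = 8.74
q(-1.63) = 18.10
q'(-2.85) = 6.30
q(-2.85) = 8.92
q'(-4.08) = 3.84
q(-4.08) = 2.69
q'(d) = 2*d + 12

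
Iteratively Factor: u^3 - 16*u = (u + 4)*(u^2 - 4*u) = (u - 4)*(u + 4)*(u)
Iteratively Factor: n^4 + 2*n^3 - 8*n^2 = (n + 4)*(n^3 - 2*n^2) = n*(n + 4)*(n^2 - 2*n) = n^2*(n + 4)*(n - 2)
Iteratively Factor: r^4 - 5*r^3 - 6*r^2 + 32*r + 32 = (r + 2)*(r^3 - 7*r^2 + 8*r + 16) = (r - 4)*(r + 2)*(r^2 - 3*r - 4) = (r - 4)^2*(r + 2)*(r + 1)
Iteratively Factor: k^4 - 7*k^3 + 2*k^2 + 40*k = (k + 2)*(k^3 - 9*k^2 + 20*k) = (k - 5)*(k + 2)*(k^2 - 4*k) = (k - 5)*(k - 4)*(k + 2)*(k)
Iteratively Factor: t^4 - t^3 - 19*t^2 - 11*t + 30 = (t - 5)*(t^3 + 4*t^2 + t - 6) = (t - 5)*(t + 3)*(t^2 + t - 2) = (t - 5)*(t - 1)*(t + 3)*(t + 2)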